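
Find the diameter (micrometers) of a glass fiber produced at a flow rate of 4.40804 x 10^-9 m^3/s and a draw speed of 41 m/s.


Cross-sectional area from continuity:
  A = Q / v = 4.40804 x 10^-9 / 41 = 1.075132 x 10^-10 m^2
Diameter from circular cross-section:
  d = sqrt(4A / pi) * 10^6 (m -> um)
  d = sqrt(4 * 1.075132 x 10^-10 / pi) * 10^6 = 11.7 um

11.7 um


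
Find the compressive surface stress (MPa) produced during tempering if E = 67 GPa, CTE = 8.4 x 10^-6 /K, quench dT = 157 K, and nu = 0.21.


Tempering stress: sigma = E * alpha * dT / (1 - nu)
  E (MPa) = 67 * 1000 = 67000
  Numerator = 67000 * (8.4 x 10^-6) * 157 = 88.3596
  Denominator = 1 - 0.21 = 0.79
  sigma = 88.3596 / 0.79 = 111.8 MPa

111.8 MPa


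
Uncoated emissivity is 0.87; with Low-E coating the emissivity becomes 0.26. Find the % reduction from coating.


Percentage reduction = (1 - coated/uncoated) * 100
  Ratio = 0.26 / 0.87 = 0.2989
  Reduction = (1 - 0.2989) * 100 = 70.1%

70.1%


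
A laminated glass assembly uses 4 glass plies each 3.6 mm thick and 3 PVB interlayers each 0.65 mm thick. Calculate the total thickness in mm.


Total thickness = glass contribution + PVB contribution
  Glass: 4 * 3.6 = 14.4 mm
  PVB: 3 * 0.65 = 1.95 mm
  Total = 14.4 + 1.95 = 16.35 mm

16.35 mm


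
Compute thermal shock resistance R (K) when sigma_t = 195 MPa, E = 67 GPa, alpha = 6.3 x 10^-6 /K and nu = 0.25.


Thermal shock resistance: R = sigma * (1 - nu) / (E * alpha)
  Numerator = 195 * (1 - 0.25) = 146.25
  Denominator = 67 * 1000 * (6.3 x 10^-6) = 0.4221
  R = 146.25 / 0.4221 = 346.5 K

346.5 K


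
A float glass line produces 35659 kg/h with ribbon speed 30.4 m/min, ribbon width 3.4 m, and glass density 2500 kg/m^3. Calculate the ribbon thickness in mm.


Ribbon cross-section from mass balance:
  Volume rate = throughput / density = 35659 / 2500 = 14.2636 m^3/h
  thickness = volume rate / (speed * 60 * width), i.e.
  thickness = throughput / (60 * speed * width * density) * 1000
  thickness = 35659 / (60 * 30.4 * 3.4 * 2500) * 1000 = 2.3 mm

2.3 mm


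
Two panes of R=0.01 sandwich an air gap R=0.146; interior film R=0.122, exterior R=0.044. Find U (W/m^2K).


Total thermal resistance (series):
  R_total = R_in + R_glass + R_air + R_glass + R_out
  R_total = 0.122 + 0.01 + 0.146 + 0.01 + 0.044 = 0.332 m^2K/W
U-value = 1 / R_total = 1 / 0.332 = 3.012 W/m^2K

3.012 W/m^2K


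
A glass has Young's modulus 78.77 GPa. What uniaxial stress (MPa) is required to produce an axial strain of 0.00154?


Rearrange E = sigma / epsilon:
  sigma = E * epsilon
  E (MPa) = 78.77 * 1000 = 78770
  sigma = 78770 * 0.00154 = 121.31 MPa

121.31 MPa


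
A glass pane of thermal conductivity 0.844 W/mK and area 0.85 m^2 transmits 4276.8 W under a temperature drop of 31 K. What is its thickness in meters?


Fourier's law: t = k * A * dT / Q
  t = 0.844 * 0.85 * 31 / 4276.8
  t = 22.2394 / 4276.8 = 0.0052 m

0.0052 m


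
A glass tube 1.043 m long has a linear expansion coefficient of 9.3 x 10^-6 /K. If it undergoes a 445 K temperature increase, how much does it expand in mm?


Thermal expansion formula: dL = alpha * L0 * dT
  dL = (9.3 x 10^-6) * 1.043 * 445 = 0.00431646 m
Convert to mm: 0.00431646 * 1000 = 4.3165 mm

4.3165 mm


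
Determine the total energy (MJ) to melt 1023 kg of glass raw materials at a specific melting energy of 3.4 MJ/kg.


Total energy = mass * specific energy
  E = 1023 * 3.4 = 3478.2 MJ

3478.2 MJ


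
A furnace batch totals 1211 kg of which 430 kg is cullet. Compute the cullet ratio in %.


Cullet ratio = (cullet mass / total batch mass) * 100
  Ratio = 430 / 1211 * 100 = 35.51%

35.51%


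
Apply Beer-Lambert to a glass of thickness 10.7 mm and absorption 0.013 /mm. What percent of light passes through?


Beer-Lambert law: T = exp(-alpha * thickness)
  exponent = -0.013 * 10.7 = -0.1391
  T = exp(-0.1391) = 0.8701
  Percentage = 0.8701 * 100 = 87.01%

87.01%


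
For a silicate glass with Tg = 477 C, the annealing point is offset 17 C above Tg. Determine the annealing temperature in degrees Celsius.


The annealing temperature is Tg plus the offset:
  T_anneal = 477 + 17 = 494 C

494 C


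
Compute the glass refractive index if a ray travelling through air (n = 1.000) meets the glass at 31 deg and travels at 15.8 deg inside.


Apply Snell's law: n1 * sin(theta1) = n2 * sin(theta2)
  n2 = n1 * sin(theta1) / sin(theta2)
  sin(31) = 0.515038
  sin(15.8) = 0.27228
  n2 = 1.000 * 0.515038 / 0.27228 = 1.8916

1.8916


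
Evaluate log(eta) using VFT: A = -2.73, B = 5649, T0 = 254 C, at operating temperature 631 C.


VFT equation: log(eta) = A + B / (T - T0)
  T - T0 = 631 - 254 = 377
  B / (T - T0) = 5649 / 377 = 14.984
  log(eta) = -2.73 + 14.984 = 12.254

12.254


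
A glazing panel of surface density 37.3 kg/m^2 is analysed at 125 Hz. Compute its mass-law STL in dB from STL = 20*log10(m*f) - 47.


Mass law: STL = 20 * log10(m * f) - 47
  m * f = 37.3 * 125 = 4662.5
  log10(4662.5) = 3.66862
  STL = 20 * 3.66862 - 47 = 73.3724 - 47 = 26.4 dB

26.4 dB


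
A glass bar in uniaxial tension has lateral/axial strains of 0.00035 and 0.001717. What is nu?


Poisson's ratio: nu = lateral strain / axial strain
  nu = 0.00035 / 0.001717 = 0.2038

0.2038


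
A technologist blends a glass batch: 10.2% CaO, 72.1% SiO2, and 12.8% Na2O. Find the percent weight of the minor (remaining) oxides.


Sum the three major oxides:
  SiO2 + Na2O + CaO = 72.1 + 12.8 + 10.2 = 95.1%
Subtract from 100%:
  Others = 100 - 95.1 = 4.9%

4.9%


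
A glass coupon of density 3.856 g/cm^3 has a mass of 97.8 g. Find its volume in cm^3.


Rearrange rho = m / V:
  V = m / rho
  V = 97.8 / 3.856 = 25.363 cm^3

25.363 cm^3


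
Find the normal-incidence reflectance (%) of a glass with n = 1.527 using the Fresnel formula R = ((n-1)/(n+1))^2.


Fresnel reflectance at normal incidence:
  R = ((n - 1)/(n + 1))^2
  (n - 1)/(n + 1) = (1.527 - 1)/(1.527 + 1) = 0.208548
  R = 0.208548^2 = 0.0434923
  R(%) = 0.0434923 * 100 = 4.349%

4.349%


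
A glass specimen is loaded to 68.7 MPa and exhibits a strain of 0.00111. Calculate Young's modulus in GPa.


Young's modulus: E = stress / strain
  E = 68.7 MPa / 0.00111 = 61891.89 MPa
Convert to GPa: 61891.89 / 1000 = 61.89 GPa

61.89 GPa


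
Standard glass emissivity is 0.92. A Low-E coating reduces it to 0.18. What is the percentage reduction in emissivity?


Percentage reduction = (1 - coated/uncoated) * 100
  Ratio = 0.18 / 0.92 = 0.1957
  Reduction = (1 - 0.1957) * 100 = 80.4%

80.4%


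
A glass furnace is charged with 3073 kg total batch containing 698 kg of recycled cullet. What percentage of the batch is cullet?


Cullet ratio = (cullet mass / total batch mass) * 100
  Ratio = 698 / 3073 * 100 = 22.71%

22.71%


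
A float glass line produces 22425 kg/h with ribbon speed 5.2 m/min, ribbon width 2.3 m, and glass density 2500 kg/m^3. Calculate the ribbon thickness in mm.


Ribbon cross-section from mass balance:
  Volume rate = throughput / density = 22425 / 2500 = 8.97 m^3/h
  thickness = volume rate / (speed * 60 * width), i.e.
  thickness = throughput / (60 * speed * width * density) * 1000
  thickness = 22425 / (60 * 5.2 * 2.3 * 2500) * 1000 = 12.5 mm

12.5 mm


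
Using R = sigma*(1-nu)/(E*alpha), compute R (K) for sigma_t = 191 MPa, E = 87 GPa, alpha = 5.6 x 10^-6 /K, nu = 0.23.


Thermal shock resistance: R = sigma * (1 - nu) / (E * alpha)
  Numerator = 191 * (1 - 0.23) = 147.07
  Denominator = 87 * 1000 * (5.6 x 10^-6) = 0.4872
  R = 147.07 / 0.4872 = 301.9 K

301.9 K


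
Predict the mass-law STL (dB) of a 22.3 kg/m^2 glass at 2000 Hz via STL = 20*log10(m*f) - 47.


Mass law: STL = 20 * log10(m * f) - 47
  m * f = 22.3 * 2000 = 44600
  log10(44600) = 4.64933
  STL = 20 * 4.64933 - 47 = 92.9866 - 47 = 46.0 dB

46.0 dB


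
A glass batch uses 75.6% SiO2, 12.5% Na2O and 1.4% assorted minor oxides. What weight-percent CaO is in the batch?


Pieces sum to 100%:
  CaO = 100 - (SiO2 + Na2O + others)
  CaO = 100 - (75.6 + 12.5 + 1.4) = 10.5%

10.5%


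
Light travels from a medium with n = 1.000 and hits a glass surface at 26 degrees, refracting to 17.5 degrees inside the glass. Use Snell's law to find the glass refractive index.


Apply Snell's law: n1 * sin(theta1) = n2 * sin(theta2)
  n2 = n1 * sin(theta1) / sin(theta2)
  sin(26) = 0.438371
  sin(17.5) = 0.300706
  n2 = 1.000 * 0.438371 / 0.300706 = 1.4578

1.4578


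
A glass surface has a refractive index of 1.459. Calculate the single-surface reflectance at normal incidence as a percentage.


Fresnel reflectance at normal incidence:
  R = ((n - 1)/(n + 1))^2
  (n - 1)/(n + 1) = (1.459 - 1)/(1.459 + 1) = 0.186661
  R = 0.186661^2 = 0.0348423
  R(%) = 0.0348423 * 100 = 3.484%

3.484%


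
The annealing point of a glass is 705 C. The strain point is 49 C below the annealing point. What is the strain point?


Strain point = annealing point - difference:
  T_strain = 705 - 49 = 656 C

656 C


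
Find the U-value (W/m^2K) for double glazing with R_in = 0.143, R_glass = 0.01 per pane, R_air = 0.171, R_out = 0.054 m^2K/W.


Total thermal resistance (series):
  R_total = R_in + R_glass + R_air + R_glass + R_out
  R_total = 0.143 + 0.01 + 0.171 + 0.01 + 0.054 = 0.388 m^2K/W
U-value = 1 / R_total = 1 / 0.388 = 2.577 W/m^2K

2.577 W/m^2K


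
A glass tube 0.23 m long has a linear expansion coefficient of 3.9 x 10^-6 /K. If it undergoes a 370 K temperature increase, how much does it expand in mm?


Thermal expansion formula: dL = alpha * L0 * dT
  dL = (3.9 x 10^-6) * 0.23 * 370 = 0.00033189 m
Convert to mm: 0.00033189 * 1000 = 0.3319 mm

0.3319 mm


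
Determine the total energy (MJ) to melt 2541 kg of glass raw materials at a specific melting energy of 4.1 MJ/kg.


Total energy = mass * specific energy
  E = 2541 * 4.1 = 10418.1 MJ

10418.1 MJ


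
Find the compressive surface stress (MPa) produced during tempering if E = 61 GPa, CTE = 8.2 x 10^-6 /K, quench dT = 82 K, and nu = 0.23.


Tempering stress: sigma = E * alpha * dT / (1 - nu)
  E (MPa) = 61 * 1000 = 61000
  Numerator = 61000 * (8.2 x 10^-6) * 82 = 41.0164
  Denominator = 1 - 0.23 = 0.77
  sigma = 41.0164 / 0.77 = 53.3 MPa

53.3 MPa


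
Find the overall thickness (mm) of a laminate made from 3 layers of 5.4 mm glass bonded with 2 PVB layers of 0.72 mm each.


Total thickness = glass contribution + PVB contribution
  Glass: 3 * 5.4 = 16.2 mm
  PVB: 2 * 0.72 = 1.44 mm
  Total = 16.2 + 1.44 = 17.64 mm

17.64 mm


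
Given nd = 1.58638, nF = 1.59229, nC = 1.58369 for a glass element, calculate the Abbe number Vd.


Abbe number formula: Vd = (nd - 1) / (nF - nC)
  nd - 1 = 1.58638 - 1 = 0.58638
  nF - nC = 1.59229 - 1.58369 = 0.0086
  Vd = 0.58638 / 0.0086 = 68.18

68.18


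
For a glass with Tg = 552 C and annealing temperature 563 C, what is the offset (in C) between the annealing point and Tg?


Offset = T_anneal - Tg:
  offset = 563 - 552 = 11 C

11 C


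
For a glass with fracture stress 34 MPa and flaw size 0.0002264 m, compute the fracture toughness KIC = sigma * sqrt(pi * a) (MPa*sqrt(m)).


Fracture toughness: KIC = sigma * sqrt(pi * a)
  pi * a = pi * 0.0002264 = 0.000711257
  sqrt(pi * a) = 0.026669
  KIC = 34 * 0.026669 = 0.907 MPa*sqrt(m)

0.907 MPa*sqrt(m)


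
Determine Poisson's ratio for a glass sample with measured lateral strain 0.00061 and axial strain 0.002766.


Poisson's ratio: nu = lateral strain / axial strain
  nu = 0.00061 / 0.002766 = 0.2205

0.2205


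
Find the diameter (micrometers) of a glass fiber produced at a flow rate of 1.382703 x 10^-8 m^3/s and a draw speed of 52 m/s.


Cross-sectional area from continuity:
  A = Q / v = 1.382703 x 10^-8 / 52 = 2.659044 x 10^-10 m^2
Diameter from circular cross-section:
  d = sqrt(4A / pi) * 10^6 (m -> um)
  d = sqrt(4 * 2.659044 x 10^-10 / pi) * 10^6 = 18.4 um

18.4 um


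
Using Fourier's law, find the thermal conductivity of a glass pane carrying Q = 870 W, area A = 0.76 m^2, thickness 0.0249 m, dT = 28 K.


Fourier's law rearranged: k = Q * t / (A * dT)
  Numerator = 870 * 0.0249 = 21.663
  Denominator = 0.76 * 28 = 21.28
  k = 21.663 / 21.28 = 1.018 W/mK

1.018 W/mK


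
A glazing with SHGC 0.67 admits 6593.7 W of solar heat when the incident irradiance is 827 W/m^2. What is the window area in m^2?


Rearrange Q = Area * SHGC * Irradiance:
  Area = Q / (SHGC * Irradiance)
  Area = 6593.7 / (0.67 * 827) = 11.9 m^2

11.9 m^2


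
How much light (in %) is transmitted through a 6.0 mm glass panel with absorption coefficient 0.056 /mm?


Beer-Lambert law: T = exp(-alpha * thickness)
  exponent = -0.056 * 6.0 = -0.336
  T = exp(-0.336) = 0.7146
  Percentage = 0.7146 * 100 = 71.46%

71.46%


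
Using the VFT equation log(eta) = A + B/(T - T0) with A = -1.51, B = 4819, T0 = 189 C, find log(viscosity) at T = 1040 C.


VFT equation: log(eta) = A + B / (T - T0)
  T - T0 = 1040 - 189 = 851
  B / (T - T0) = 4819 / 851 = 5.663
  log(eta) = -1.51 + 5.663 = 4.153

4.153


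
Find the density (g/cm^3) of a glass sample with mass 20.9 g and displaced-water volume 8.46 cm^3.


Use the definition of density:
  rho = mass / volume
  rho = 20.9 / 8.46 = 2.47 g/cm^3

2.47 g/cm^3


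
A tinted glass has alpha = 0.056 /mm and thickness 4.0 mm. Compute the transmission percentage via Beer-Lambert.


Beer-Lambert law: T = exp(-alpha * thickness)
  exponent = -0.056 * 4.0 = -0.224
  T = exp(-0.224) = 0.7993
  Percentage = 0.7993 * 100 = 79.93%

79.93%


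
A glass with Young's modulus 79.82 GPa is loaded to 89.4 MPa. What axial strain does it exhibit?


Rearrange E = sigma / epsilon:
  epsilon = sigma / E
  E (MPa) = 79.82 * 1000 = 79820
  epsilon = 89.4 / 79820 = 0.00112

0.00112


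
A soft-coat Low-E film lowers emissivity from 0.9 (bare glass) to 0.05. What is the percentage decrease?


Percentage reduction = (1 - coated/uncoated) * 100
  Ratio = 0.05 / 0.9 = 0.0556
  Reduction = (1 - 0.0556) * 100 = 94.4%

94.4%


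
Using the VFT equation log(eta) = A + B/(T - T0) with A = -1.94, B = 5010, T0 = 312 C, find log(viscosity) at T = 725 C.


VFT equation: log(eta) = A + B / (T - T0)
  T - T0 = 725 - 312 = 413
  B / (T - T0) = 5010 / 413 = 12.131
  log(eta) = -1.94 + 12.131 = 10.191

10.191


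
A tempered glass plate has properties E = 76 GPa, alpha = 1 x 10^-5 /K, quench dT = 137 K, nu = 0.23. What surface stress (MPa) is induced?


Tempering stress: sigma = E * alpha * dT / (1 - nu)
  E (MPa) = 76 * 1000 = 76000
  Numerator = 76000 * (1 x 10^-5) * 137 = 104.12
  Denominator = 1 - 0.23 = 0.77
  sigma = 104.12 / 0.77 = 135.2 MPa

135.2 MPa


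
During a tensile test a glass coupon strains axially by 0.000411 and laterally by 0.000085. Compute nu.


Poisson's ratio: nu = lateral strain / axial strain
  nu = 0.000085 / 0.000411 = 0.2068

0.2068


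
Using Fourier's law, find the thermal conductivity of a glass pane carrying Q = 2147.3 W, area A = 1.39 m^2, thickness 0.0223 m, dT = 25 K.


Fourier's law rearranged: k = Q * t / (A * dT)
  Numerator = 2147.3 * 0.0223 = 47.88479
  Denominator = 1.39 * 25 = 34.75
  k = 47.88479 / 34.75 = 1.378 W/mK

1.378 W/mK


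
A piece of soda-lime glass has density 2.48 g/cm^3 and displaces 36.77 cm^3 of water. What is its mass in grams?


Rearrange rho = m / V:
  m = rho * V
  m = 2.48 * 36.77 = 91.19 g

91.19 g


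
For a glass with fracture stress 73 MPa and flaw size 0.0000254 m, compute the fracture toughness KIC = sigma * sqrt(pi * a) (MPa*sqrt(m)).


Fracture toughness: KIC = sigma * sqrt(pi * a)
  pi * a = pi * 0.0000254 = 0.000079796
  sqrt(pi * a) = 0.008933
  KIC = 73 * 0.008933 = 0.652 MPa*sqrt(m)

0.652 MPa*sqrt(m)


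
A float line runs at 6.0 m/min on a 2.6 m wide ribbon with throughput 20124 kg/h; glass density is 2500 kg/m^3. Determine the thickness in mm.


Ribbon cross-section from mass balance:
  Volume rate = throughput / density = 20124 / 2500 = 8.0496 m^3/h
  thickness = volume rate / (speed * 60 * width), i.e.
  thickness = throughput / (60 * speed * width * density) * 1000
  thickness = 20124 / (60 * 6.0 * 2.6 * 2500) * 1000 = 8.6 mm

8.6 mm


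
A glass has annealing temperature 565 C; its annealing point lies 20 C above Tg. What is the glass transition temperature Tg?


Rearrange T_anneal = Tg + offset for Tg:
  Tg = T_anneal - offset = 565 - 20 = 545 C

545 C


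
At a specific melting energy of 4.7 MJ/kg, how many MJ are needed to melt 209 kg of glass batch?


Total energy = mass * specific energy
  E = 209 * 4.7 = 982.3 MJ

982.3 MJ


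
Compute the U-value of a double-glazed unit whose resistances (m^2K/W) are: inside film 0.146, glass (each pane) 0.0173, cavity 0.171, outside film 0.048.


Total thermal resistance (series):
  R_total = R_in + R_glass + R_air + R_glass + R_out
  R_total = 0.146 + 0.0173 + 0.171 + 0.0173 + 0.048 = 0.3996 m^2K/W
U-value = 1 / R_total = 1 / 0.3996 = 2.503 W/m^2K

2.503 W/m^2K


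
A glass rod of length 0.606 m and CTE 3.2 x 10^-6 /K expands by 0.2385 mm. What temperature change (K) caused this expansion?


Rearrange dL = alpha * L0 * dT for dT:
  dT = dL / (alpha * L0)
  dL (m) = 0.2385 / 1000 = 0.0002385
  dT = 0.0002385 / ((3.2 x 10^-6) * 0.606) = 123.0 K

123.0 K


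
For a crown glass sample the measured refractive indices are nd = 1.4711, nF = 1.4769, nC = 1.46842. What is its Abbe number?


Abbe number formula: Vd = (nd - 1) / (nF - nC)
  nd - 1 = 1.4711 - 1 = 0.4711
  nF - nC = 1.4769 - 1.46842 = 0.00848
  Vd = 0.4711 / 0.00848 = 55.55

55.55


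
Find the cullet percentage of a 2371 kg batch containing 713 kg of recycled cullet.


Cullet ratio = (cullet mass / total batch mass) * 100
  Ratio = 713 / 2371 * 100 = 30.07%

30.07%


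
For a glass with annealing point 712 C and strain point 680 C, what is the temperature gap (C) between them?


Gap = T_anneal - T_strain:
  gap = 712 - 680 = 32 C

32 C


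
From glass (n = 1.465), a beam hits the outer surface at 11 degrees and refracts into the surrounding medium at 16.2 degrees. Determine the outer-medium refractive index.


Apply Snell's law: n1 * sin(theta1) = n2 * sin(theta2)
  n2 = n1 * sin(theta1) / sin(theta2)
  sin(11) = 0.190809
  sin(16.2) = 0.278991
  n2 = 1.465 * 0.190809 / 0.278991 = 1.002

1.002


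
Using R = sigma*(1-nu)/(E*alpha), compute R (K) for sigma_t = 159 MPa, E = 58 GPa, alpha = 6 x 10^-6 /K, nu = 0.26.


Thermal shock resistance: R = sigma * (1 - nu) / (E * alpha)
  Numerator = 159 * (1 - 0.26) = 117.66
  Denominator = 58 * 1000 * (6 x 10^-6) = 0.348
  R = 117.66 / 0.348 = 338.1 K

338.1 K


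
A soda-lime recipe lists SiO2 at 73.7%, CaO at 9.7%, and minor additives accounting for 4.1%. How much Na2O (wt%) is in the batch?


Pieces sum to 100%:
  Na2O = 100 - (SiO2 + CaO + others)
  Na2O = 100 - (73.7 + 9.7 + 4.1) = 12.5%

12.5%


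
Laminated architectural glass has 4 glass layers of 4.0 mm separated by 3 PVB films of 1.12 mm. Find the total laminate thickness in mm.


Total thickness = glass contribution + PVB contribution
  Glass: 4 * 4.0 = 16.0 mm
  PVB: 3 * 1.12 = 3.36 mm
  Total = 16.0 + 3.36 = 19.36 mm

19.36 mm


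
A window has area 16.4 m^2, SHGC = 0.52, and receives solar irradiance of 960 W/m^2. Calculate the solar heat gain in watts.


Solar heat gain: Q = Area * SHGC * Irradiance
  Q = 16.4 * 0.52 * 960 = 8186.9 W

8186.9 W


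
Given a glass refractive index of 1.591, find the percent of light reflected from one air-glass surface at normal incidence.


Fresnel reflectance at normal incidence:
  R = ((n - 1)/(n + 1))^2
  (n - 1)/(n + 1) = (1.591 - 1)/(1.591 + 1) = 0.228097
  R = 0.228097^2 = 0.0520282
  R(%) = 0.0520282 * 100 = 5.203%

5.203%


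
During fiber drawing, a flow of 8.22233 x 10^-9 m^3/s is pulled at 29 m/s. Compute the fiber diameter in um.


Cross-sectional area from continuity:
  A = Q / v = 8.22233 x 10^-9 / 29 = 2.835286 x 10^-10 m^2
Diameter from circular cross-section:
  d = sqrt(4A / pi) * 10^6 (m -> um)
  d = sqrt(4 * 2.835286 x 10^-10 / pi) * 10^6 = 19.0 um

19.0 um


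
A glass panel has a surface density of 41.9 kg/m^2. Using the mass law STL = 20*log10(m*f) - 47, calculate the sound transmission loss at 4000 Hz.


Mass law: STL = 20 * log10(m * f) - 47
  m * f = 41.9 * 4000 = 167600
  log10(167600) = 5.22427
  STL = 20 * 5.22427 - 47 = 104.4854 - 47 = 57.5 dB

57.5 dB


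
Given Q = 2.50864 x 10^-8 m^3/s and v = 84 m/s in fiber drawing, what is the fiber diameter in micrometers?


Cross-sectional area from continuity:
  A = Q / v = 2.50864 x 10^-8 / 84 = 2.986476 x 10^-10 m^2
Diameter from circular cross-section:
  d = sqrt(4A / pi) * 10^6 (m -> um)
  d = sqrt(4 * 2.986476 x 10^-10 / pi) * 10^6 = 19.5 um

19.5 um


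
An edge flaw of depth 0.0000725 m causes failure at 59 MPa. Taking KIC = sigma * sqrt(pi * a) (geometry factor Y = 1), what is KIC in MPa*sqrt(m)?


Fracture toughness: KIC = sigma * sqrt(pi * a)
  pi * a = pi * 0.0000725 = 0.000227765
  sqrt(pi * a) = 0.015092
  KIC = 59 * 0.015092 = 0.89 MPa*sqrt(m)

0.89 MPa*sqrt(m)


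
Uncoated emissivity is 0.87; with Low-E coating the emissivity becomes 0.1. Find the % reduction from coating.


Percentage reduction = (1 - coated/uncoated) * 100
  Ratio = 0.1 / 0.87 = 0.1149
  Reduction = (1 - 0.1149) * 100 = 88.5%

88.5%


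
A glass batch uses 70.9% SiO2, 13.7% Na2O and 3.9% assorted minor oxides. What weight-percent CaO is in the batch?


Pieces sum to 100%:
  CaO = 100 - (SiO2 + Na2O + others)
  CaO = 100 - (70.9 + 13.7 + 3.9) = 11.5%

11.5%


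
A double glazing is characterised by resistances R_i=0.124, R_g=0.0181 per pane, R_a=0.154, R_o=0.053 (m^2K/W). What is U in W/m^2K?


Total thermal resistance (series):
  R_total = R_in + R_glass + R_air + R_glass + R_out
  R_total = 0.124 + 0.0181 + 0.154 + 0.0181 + 0.053 = 0.3672 m^2K/W
U-value = 1 / R_total = 1 / 0.3672 = 2.723 W/m^2K

2.723 W/m^2K


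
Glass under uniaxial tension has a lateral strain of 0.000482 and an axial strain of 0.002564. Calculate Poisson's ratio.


Poisson's ratio: nu = lateral strain / axial strain
  nu = 0.000482 / 0.002564 = 0.188

0.188


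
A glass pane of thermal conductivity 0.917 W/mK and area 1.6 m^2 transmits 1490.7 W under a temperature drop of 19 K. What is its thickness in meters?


Fourier's law: t = k * A * dT / Q
  t = 0.917 * 1.6 * 19 / 1490.7
  t = 27.8768 / 1490.7 = 0.0187 m

0.0187 m


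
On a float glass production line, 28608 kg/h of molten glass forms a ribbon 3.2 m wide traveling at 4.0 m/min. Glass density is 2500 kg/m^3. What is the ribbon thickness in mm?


Ribbon cross-section from mass balance:
  Volume rate = throughput / density = 28608 / 2500 = 11.4432 m^3/h
  thickness = volume rate / (speed * 60 * width), i.e.
  thickness = throughput / (60 * speed * width * density) * 1000
  thickness = 28608 / (60 * 4.0 * 3.2 * 2500) * 1000 = 14.9 mm

14.9 mm


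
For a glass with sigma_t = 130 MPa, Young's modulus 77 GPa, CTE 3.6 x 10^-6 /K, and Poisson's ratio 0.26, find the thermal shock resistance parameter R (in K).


Thermal shock resistance: R = sigma * (1 - nu) / (E * alpha)
  Numerator = 130 * (1 - 0.26) = 96.2
  Denominator = 77 * 1000 * (3.6 x 10^-6) = 0.2772
  R = 96.2 / 0.2772 = 347.0 K

347.0 K


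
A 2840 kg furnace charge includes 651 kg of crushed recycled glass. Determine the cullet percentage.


Cullet ratio = (cullet mass / total batch mass) * 100
  Ratio = 651 / 2840 * 100 = 22.92%

22.92%


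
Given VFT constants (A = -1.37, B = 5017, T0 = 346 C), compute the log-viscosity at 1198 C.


VFT equation: log(eta) = A + B / (T - T0)
  T - T0 = 1198 - 346 = 852
  B / (T - T0) = 5017 / 852 = 5.888
  log(eta) = -1.37 + 5.888 = 4.518

4.518


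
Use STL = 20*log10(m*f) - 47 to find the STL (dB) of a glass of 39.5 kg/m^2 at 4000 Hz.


Mass law: STL = 20 * log10(m * f) - 47
  m * f = 39.5 * 4000 = 158000
  log10(158000) = 5.19866
  STL = 20 * 5.19866 - 47 = 103.9732 - 47 = 57.0 dB

57.0 dB


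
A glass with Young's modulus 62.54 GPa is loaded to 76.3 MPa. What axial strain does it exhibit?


Rearrange E = sigma / epsilon:
  epsilon = sigma / E
  E (MPa) = 62.54 * 1000 = 62540
  epsilon = 76.3 / 62540 = 0.00122

0.00122


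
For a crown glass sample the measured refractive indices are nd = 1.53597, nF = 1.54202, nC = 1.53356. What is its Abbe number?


Abbe number formula: Vd = (nd - 1) / (nF - nC)
  nd - 1 = 1.53597 - 1 = 0.53597
  nF - nC = 1.54202 - 1.53356 = 0.00846
  Vd = 0.53597 / 0.00846 = 63.35

63.35


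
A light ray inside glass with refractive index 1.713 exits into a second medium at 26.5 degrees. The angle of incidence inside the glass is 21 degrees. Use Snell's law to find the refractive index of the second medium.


Apply Snell's law: n1 * sin(theta1) = n2 * sin(theta2)
  n2 = n1 * sin(theta1) / sin(theta2)
  sin(21) = 0.358368
  sin(26.5) = 0.446198
  n2 = 1.713 * 0.358368 / 0.446198 = 1.3758

1.3758


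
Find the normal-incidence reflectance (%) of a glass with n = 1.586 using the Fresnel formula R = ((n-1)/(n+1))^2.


Fresnel reflectance at normal incidence:
  R = ((n - 1)/(n + 1))^2
  (n - 1)/(n + 1) = (1.586 - 1)/(1.586 + 1) = 0.226605
  R = 0.226605^2 = 0.0513498
  R(%) = 0.0513498 * 100 = 5.135%

5.135%


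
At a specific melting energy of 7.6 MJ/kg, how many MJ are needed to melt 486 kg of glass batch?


Total energy = mass * specific energy
  E = 486 * 7.6 = 3693.6 MJ

3693.6 MJ


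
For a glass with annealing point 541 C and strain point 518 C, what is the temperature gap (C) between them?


Gap = T_anneal - T_strain:
  gap = 541 - 518 = 23 C

23 C


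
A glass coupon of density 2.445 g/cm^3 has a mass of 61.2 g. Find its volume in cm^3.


Rearrange rho = m / V:
  V = m / rho
  V = 61.2 / 2.445 = 25.031 cm^3

25.031 cm^3


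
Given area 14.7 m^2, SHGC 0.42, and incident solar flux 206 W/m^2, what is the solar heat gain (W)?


Solar heat gain: Q = Area * SHGC * Irradiance
  Q = 14.7 * 0.42 * 206 = 1271.8 W

1271.8 W


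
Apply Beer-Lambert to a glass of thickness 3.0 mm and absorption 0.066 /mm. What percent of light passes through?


Beer-Lambert law: T = exp(-alpha * thickness)
  exponent = -0.066 * 3.0 = -0.198
  T = exp(-0.198) = 0.8204
  Percentage = 0.8204 * 100 = 82.04%

82.04%


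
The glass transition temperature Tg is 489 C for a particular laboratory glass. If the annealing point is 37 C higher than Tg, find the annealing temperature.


The annealing temperature is Tg plus the offset:
  T_anneal = 489 + 37 = 526 C

526 C


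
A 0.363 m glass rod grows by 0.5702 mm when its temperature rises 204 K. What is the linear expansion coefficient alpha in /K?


Rearrange dL = alpha * L0 * dT for alpha:
  alpha = dL / (L0 * dT)
  alpha = (0.5702 / 1000) / (0.363 * 204) = 0.0000077 /K = 7.7 x 10^-6 /K

7.7 x 10^-6 /K


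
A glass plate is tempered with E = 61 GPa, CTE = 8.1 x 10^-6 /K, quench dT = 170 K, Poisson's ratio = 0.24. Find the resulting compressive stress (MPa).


Tempering stress: sigma = E * alpha * dT / (1 - nu)
  E (MPa) = 61 * 1000 = 61000
  Numerator = 61000 * (8.1 x 10^-6) * 170 = 83.997
  Denominator = 1 - 0.24 = 0.76
  sigma = 83.997 / 0.76 = 110.5 MPa

110.5 MPa


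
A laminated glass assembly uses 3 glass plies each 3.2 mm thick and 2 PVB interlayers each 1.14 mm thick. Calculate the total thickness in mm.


Total thickness = glass contribution + PVB contribution
  Glass: 3 * 3.2 = 9.6 mm
  PVB: 2 * 1.14 = 2.28 mm
  Total = 9.6 + 2.28 = 11.88 mm

11.88 mm


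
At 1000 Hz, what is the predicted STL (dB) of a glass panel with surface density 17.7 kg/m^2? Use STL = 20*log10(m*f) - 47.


Mass law: STL = 20 * log10(m * f) - 47
  m * f = 17.7 * 1000 = 17700
  log10(17700) = 4.24797
  STL = 20 * 4.24797 - 47 = 84.9594 - 47 = 38.0 dB

38.0 dB


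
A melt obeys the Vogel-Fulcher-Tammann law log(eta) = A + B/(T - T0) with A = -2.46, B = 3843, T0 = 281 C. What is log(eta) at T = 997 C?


VFT equation: log(eta) = A + B / (T - T0)
  T - T0 = 997 - 281 = 716
  B / (T - T0) = 3843 / 716 = 5.367
  log(eta) = -2.46 + 5.367 = 2.907

2.907


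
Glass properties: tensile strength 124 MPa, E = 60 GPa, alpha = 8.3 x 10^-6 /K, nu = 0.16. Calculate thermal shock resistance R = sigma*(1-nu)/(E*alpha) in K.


Thermal shock resistance: R = sigma * (1 - nu) / (E * alpha)
  Numerator = 124 * (1 - 0.16) = 104.16
  Denominator = 60 * 1000 * (8.3 x 10^-6) = 0.498
  R = 104.16 / 0.498 = 209.2 K

209.2 K


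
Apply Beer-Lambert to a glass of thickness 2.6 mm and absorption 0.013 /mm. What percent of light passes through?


Beer-Lambert law: T = exp(-alpha * thickness)
  exponent = -0.013 * 2.6 = -0.0338
  T = exp(-0.0338) = 0.9668
  Percentage = 0.9668 * 100 = 96.68%

96.68%


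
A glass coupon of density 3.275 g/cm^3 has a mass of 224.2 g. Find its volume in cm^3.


Rearrange rho = m / V:
  V = m / rho
  V = 224.2 / 3.275 = 68.458 cm^3

68.458 cm^3


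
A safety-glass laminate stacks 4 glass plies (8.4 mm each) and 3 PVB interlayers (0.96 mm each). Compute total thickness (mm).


Total thickness = glass contribution + PVB contribution
  Glass: 4 * 8.4 = 33.6 mm
  PVB: 3 * 0.96 = 2.88 mm
  Total = 33.6 + 2.88 = 36.48 mm

36.48 mm


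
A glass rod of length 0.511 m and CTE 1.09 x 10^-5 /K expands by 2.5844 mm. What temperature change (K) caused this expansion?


Rearrange dL = alpha * L0 * dT for dT:
  dT = dL / (alpha * L0)
  dL (m) = 2.5844 / 1000 = 0.0025844
  dT = 0.0025844 / ((1.09 x 10^-5) * 0.511) = 464.0 K

464.0 K


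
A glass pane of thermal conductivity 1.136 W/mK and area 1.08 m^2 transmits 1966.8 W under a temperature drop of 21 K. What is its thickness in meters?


Fourier's law: t = k * A * dT / Q
  t = 1.136 * 1.08 * 21 / 1966.8
  t = 25.76448 / 1966.8 = 0.0131 m

0.0131 m


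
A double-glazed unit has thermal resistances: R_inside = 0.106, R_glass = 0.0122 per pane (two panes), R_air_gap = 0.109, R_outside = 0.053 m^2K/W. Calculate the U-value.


Total thermal resistance (series):
  R_total = R_in + R_glass + R_air + R_glass + R_out
  R_total = 0.106 + 0.0122 + 0.109 + 0.0122 + 0.053 = 0.2924 m^2K/W
U-value = 1 / R_total = 1 / 0.2924 = 3.42 W/m^2K

3.42 W/m^2K


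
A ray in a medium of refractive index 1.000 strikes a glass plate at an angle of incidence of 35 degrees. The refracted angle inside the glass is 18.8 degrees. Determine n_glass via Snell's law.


Apply Snell's law: n1 * sin(theta1) = n2 * sin(theta2)
  n2 = n1 * sin(theta1) / sin(theta2)
  sin(35) = 0.573576
  sin(18.8) = 0.322266
  n2 = 1.000 * 0.573576 / 0.322266 = 1.7798

1.7798


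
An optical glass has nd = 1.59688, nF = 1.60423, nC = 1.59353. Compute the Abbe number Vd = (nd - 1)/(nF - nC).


Abbe number formula: Vd = (nd - 1) / (nF - nC)
  nd - 1 = 1.59688 - 1 = 0.59688
  nF - nC = 1.60423 - 1.59353 = 0.0107
  Vd = 0.59688 / 0.0107 = 55.78

55.78


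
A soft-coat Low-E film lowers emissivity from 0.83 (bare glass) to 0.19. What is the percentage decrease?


Percentage reduction = (1 - coated/uncoated) * 100
  Ratio = 0.19 / 0.83 = 0.2289
  Reduction = (1 - 0.2289) * 100 = 77.1%

77.1%


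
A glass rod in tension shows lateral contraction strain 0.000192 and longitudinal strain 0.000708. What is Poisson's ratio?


Poisson's ratio: nu = lateral strain / axial strain
  nu = 0.000192 / 0.000708 = 0.2712

0.2712


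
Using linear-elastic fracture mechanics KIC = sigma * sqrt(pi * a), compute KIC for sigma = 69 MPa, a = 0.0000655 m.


Fracture toughness: KIC = sigma * sqrt(pi * a)
  pi * a = pi * 0.0000655 = 0.000205774
  sqrt(pi * a) = 0.014345
  KIC = 69 * 0.014345 = 0.99 MPa*sqrt(m)

0.99 MPa*sqrt(m)


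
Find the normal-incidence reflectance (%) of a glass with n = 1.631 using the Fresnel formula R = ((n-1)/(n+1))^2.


Fresnel reflectance at normal incidence:
  R = ((n - 1)/(n + 1))^2
  (n - 1)/(n + 1) = (1.631 - 1)/(1.631 + 1) = 0.239833
  R = 0.239833^2 = 0.0575199
  R(%) = 0.0575199 * 100 = 5.752%

5.752%


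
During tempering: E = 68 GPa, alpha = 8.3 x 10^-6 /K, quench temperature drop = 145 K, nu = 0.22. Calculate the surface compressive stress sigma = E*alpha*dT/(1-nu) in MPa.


Tempering stress: sigma = E * alpha * dT / (1 - nu)
  E (MPa) = 68 * 1000 = 68000
  Numerator = 68000 * (8.3 x 10^-6) * 145 = 81.838
  Denominator = 1 - 0.22 = 0.78
  sigma = 81.838 / 0.78 = 104.9 MPa

104.9 MPa


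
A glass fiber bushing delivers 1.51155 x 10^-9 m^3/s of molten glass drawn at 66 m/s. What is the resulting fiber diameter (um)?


Cross-sectional area from continuity:
  A = Q / v = 1.51155 x 10^-9 / 66 = 2.290227 x 10^-11 m^2
Diameter from circular cross-section:
  d = sqrt(4A / pi) * 10^6 (m -> um)
  d = sqrt(4 * 2.290227 x 10^-11 / pi) * 10^6 = 5.4 um

5.4 um


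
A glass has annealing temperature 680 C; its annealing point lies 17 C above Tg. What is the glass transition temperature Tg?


Rearrange T_anneal = Tg + offset for Tg:
  Tg = T_anneal - offset = 680 - 17 = 663 C

663 C


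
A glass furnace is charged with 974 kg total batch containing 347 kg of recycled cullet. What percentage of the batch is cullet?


Cullet ratio = (cullet mass / total batch mass) * 100
  Ratio = 347 / 974 * 100 = 35.63%

35.63%


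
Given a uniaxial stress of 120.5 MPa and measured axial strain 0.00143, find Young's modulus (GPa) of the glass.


Young's modulus: E = stress / strain
  E = 120.5 MPa / 0.00143 = 84265.73 MPa
Convert to GPa: 84265.73 / 1000 = 84.27 GPa

84.27 GPa


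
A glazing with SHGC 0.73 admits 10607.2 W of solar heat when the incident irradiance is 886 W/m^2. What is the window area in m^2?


Rearrange Q = Area * SHGC * Irradiance:
  Area = Q / (SHGC * Irradiance)
  Area = 10607.2 / (0.73 * 886) = 16.4 m^2

16.4 m^2


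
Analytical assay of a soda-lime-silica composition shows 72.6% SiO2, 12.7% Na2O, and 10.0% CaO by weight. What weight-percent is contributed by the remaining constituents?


Sum the three major oxides:
  SiO2 + Na2O + CaO = 72.6 + 12.7 + 10.0 = 95.3%
Subtract from 100%:
  Others = 100 - 95.3 = 4.7%

4.7%


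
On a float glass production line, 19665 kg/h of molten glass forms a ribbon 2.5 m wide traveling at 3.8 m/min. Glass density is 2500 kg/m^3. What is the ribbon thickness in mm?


Ribbon cross-section from mass balance:
  Volume rate = throughput / density = 19665 / 2500 = 7.866 m^3/h
  thickness = volume rate / (speed * 60 * width), i.e.
  thickness = throughput / (60 * speed * width * density) * 1000
  thickness = 19665 / (60 * 3.8 * 2.5 * 2500) * 1000 = 13.8 mm

13.8 mm


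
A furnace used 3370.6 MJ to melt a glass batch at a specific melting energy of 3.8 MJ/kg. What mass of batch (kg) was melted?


Rearrange E = m * s for m:
  m = E / s
  m = 3370.6 / 3.8 = 887.0 kg

887.0 kg


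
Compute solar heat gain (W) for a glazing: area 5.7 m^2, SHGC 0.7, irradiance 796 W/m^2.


Solar heat gain: Q = Area * SHGC * Irradiance
  Q = 5.7 * 0.7 * 796 = 3176 W

3176 W


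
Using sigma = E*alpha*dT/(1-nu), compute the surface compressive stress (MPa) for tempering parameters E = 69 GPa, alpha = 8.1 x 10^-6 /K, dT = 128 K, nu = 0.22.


Tempering stress: sigma = E * alpha * dT / (1 - nu)
  E (MPa) = 69 * 1000 = 69000
  Numerator = 69000 * (8.1 x 10^-6) * 128 = 71.5392
  Denominator = 1 - 0.22 = 0.78
  sigma = 71.5392 / 0.78 = 91.7 MPa

91.7 MPa


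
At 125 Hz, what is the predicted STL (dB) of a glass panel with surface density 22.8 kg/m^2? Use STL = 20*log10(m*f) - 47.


Mass law: STL = 20 * log10(m * f) - 47
  m * f = 22.8 * 125 = 2850
  log10(2850) = 3.45484
  STL = 20 * 3.45484 - 47 = 69.0968 - 47 = 22.1 dB

22.1 dB


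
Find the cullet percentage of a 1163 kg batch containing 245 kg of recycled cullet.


Cullet ratio = (cullet mass / total batch mass) * 100
  Ratio = 245 / 1163 * 100 = 21.07%

21.07%


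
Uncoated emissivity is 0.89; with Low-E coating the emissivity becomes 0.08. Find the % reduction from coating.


Percentage reduction = (1 - coated/uncoated) * 100
  Ratio = 0.08 / 0.89 = 0.0899
  Reduction = (1 - 0.0899) * 100 = 91.0%

91.0%


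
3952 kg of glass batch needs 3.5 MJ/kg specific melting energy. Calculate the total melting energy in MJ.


Total energy = mass * specific energy
  E = 3952 * 3.5 = 13832 MJ

13832 MJ


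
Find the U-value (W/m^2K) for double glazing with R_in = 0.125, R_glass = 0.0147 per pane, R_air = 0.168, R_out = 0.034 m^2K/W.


Total thermal resistance (series):
  R_total = R_in + R_glass + R_air + R_glass + R_out
  R_total = 0.125 + 0.0147 + 0.168 + 0.0147 + 0.034 = 0.3564 m^2K/W
U-value = 1 / R_total = 1 / 0.3564 = 2.806 W/m^2K

2.806 W/m^2K


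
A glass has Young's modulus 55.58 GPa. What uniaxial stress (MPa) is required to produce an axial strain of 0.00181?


Rearrange E = sigma / epsilon:
  sigma = E * epsilon
  E (MPa) = 55.58 * 1000 = 55580
  sigma = 55580 * 0.00181 = 100.6 MPa

100.6 MPa


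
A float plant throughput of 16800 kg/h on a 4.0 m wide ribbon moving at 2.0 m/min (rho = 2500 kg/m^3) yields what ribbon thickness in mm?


Ribbon cross-section from mass balance:
  Volume rate = throughput / density = 16800 / 2500 = 6.72 m^3/h
  thickness = volume rate / (speed * 60 * width), i.e.
  thickness = throughput / (60 * speed * width * density) * 1000
  thickness = 16800 / (60 * 2.0 * 4.0 * 2500) * 1000 = 14.0 mm

14.0 mm


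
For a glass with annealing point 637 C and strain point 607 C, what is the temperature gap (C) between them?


Gap = T_anneal - T_strain:
  gap = 637 - 607 = 30 C

30 C


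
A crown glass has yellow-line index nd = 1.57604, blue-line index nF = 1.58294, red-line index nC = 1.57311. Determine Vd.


Abbe number formula: Vd = (nd - 1) / (nF - nC)
  nd - 1 = 1.57604 - 1 = 0.57604
  nF - nC = 1.58294 - 1.57311 = 0.00983
  Vd = 0.57604 / 0.00983 = 58.6

58.6


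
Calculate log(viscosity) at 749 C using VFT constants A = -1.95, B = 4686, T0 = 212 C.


VFT equation: log(eta) = A + B / (T - T0)
  T - T0 = 749 - 212 = 537
  B / (T - T0) = 4686 / 537 = 8.726
  log(eta) = -1.95 + 8.726 = 6.776

6.776


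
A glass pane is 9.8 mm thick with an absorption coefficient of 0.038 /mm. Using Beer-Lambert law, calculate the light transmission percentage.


Beer-Lambert law: T = exp(-alpha * thickness)
  exponent = -0.038 * 9.8 = -0.3724
  T = exp(-0.3724) = 0.6891
  Percentage = 0.6891 * 100 = 68.91%

68.91%


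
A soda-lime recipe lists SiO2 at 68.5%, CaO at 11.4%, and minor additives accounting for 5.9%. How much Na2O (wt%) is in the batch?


Pieces sum to 100%:
  Na2O = 100 - (SiO2 + CaO + others)
  Na2O = 100 - (68.5 + 11.4 + 5.9) = 14.2%

14.2%


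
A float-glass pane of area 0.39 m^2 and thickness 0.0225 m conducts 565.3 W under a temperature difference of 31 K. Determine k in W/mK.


Fourier's law rearranged: k = Q * t / (A * dT)
  Numerator = 565.3 * 0.0225 = 12.71925
  Denominator = 0.39 * 31 = 12.09
  k = 12.71925 / 12.09 = 1.052 W/mK

1.052 W/mK


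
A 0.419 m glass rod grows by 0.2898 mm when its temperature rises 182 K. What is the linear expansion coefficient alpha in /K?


Rearrange dL = alpha * L0 * dT for alpha:
  alpha = dL / (L0 * dT)
  alpha = (0.2898 / 1000) / (0.419 * 182) = 0.0000038 /K = 3.8 x 10^-6 /K

3.8 x 10^-6 /K


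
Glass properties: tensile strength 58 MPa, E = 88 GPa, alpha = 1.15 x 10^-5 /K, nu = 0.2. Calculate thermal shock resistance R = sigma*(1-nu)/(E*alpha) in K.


Thermal shock resistance: R = sigma * (1 - nu) / (E * alpha)
  Numerator = 58 * (1 - 0.2) = 46.4
  Denominator = 88 * 1000 * (1.15 x 10^-5) = 1.012
  R = 46.4 / 1.012 = 45.8 K

45.8 K


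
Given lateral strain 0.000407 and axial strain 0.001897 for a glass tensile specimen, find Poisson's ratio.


Poisson's ratio: nu = lateral strain / axial strain
  nu = 0.000407 / 0.001897 = 0.2145

0.2145
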